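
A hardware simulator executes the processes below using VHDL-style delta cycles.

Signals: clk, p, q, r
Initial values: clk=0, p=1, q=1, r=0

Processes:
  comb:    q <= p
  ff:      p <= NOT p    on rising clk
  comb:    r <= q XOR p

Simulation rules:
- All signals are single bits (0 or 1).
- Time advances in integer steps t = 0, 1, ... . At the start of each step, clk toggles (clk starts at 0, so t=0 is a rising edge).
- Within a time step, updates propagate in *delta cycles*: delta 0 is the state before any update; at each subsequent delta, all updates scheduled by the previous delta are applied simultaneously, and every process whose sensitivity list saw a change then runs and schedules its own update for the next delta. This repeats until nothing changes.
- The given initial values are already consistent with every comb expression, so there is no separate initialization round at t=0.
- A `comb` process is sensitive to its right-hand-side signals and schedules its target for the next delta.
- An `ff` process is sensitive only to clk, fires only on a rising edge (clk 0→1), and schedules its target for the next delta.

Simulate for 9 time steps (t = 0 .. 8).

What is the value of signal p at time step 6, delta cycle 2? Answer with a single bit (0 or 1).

t0.Δ0 p=1 r=0 q=1 clk=0
t0.Δ1 p=1 r=0 q=1 clk=1
t0.Δ2 p=0 r=0 q=1 clk=1
t0.Δ3 p=0 r=1 q=0 clk=1
t0.Δ4 p=0 r=0 q=0 clk=1
t1.Δ0 p=0 r=0 q=0 clk=1
t1.Δ1 p=0 r=0 q=0 clk=0
t2.Δ0 p=0 r=0 q=0 clk=0
t2.Δ1 p=0 r=0 q=0 clk=1
t2.Δ2 p=1 r=0 q=0 clk=1
t2.Δ3 p=1 r=1 q=1 clk=1
t2.Δ4 p=1 r=0 q=1 clk=1
t3.Δ0 p=1 r=0 q=1 clk=1
t3.Δ1 p=1 r=0 q=1 clk=0
t4.Δ0 p=1 r=0 q=1 clk=0
t4.Δ1 p=1 r=0 q=1 clk=1
t4.Δ2 p=0 r=0 q=1 clk=1
t4.Δ3 p=0 r=1 q=0 clk=1
t4.Δ4 p=0 r=0 q=0 clk=1
t5.Δ0 p=0 r=0 q=0 clk=1
t5.Δ1 p=0 r=0 q=0 clk=0
t6.Δ0 p=0 r=0 q=0 clk=0
t6.Δ1 p=0 r=0 q=0 clk=1
t6.Δ2 p=1 r=0 q=0 clk=1
t6.Δ3 p=1 r=1 q=1 clk=1
t6.Δ4 p=1 r=0 q=1 clk=1
t7.Δ0 p=1 r=0 q=1 clk=1
t7.Δ1 p=1 r=0 q=1 clk=0
t8.Δ0 p=1 r=0 q=1 clk=0
t8.Δ1 p=1 r=0 q=1 clk=1
t8.Δ2 p=0 r=0 q=1 clk=1
t8.Δ3 p=0 r=1 q=0 clk=1
t8.Δ4 p=0 r=0 q=0 clk=1

1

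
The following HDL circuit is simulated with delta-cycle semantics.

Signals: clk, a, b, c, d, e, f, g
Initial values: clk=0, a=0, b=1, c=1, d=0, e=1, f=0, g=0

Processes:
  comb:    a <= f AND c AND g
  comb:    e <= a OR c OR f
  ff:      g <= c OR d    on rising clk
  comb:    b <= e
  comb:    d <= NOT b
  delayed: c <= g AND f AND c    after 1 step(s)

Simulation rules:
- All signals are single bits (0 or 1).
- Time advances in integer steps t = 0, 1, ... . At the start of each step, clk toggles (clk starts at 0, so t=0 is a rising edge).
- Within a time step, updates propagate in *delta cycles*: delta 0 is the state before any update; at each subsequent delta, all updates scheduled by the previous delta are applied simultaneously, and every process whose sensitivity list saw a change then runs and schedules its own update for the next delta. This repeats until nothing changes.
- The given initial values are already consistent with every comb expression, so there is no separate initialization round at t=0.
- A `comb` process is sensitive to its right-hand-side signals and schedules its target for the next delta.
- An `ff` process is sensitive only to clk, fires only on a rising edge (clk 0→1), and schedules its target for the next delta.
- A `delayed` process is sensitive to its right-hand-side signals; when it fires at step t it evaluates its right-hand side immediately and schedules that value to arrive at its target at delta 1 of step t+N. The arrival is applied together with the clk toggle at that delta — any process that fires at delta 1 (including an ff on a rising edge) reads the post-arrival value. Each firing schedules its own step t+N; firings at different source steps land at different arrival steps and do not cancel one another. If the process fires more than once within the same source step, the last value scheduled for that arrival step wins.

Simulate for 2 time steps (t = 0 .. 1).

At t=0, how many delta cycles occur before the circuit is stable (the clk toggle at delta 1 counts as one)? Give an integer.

2

[bits: c,d,a,b,f,e,g,clk]
t=0: Δ0=10010100 Δ1=10010101 Δ2=10010111 | 2Δ
t=1: Δ0=10010111 Δ1=00010110 Δ2=00010010 Δ3=00000010 Δ4=01000010 | 4Δ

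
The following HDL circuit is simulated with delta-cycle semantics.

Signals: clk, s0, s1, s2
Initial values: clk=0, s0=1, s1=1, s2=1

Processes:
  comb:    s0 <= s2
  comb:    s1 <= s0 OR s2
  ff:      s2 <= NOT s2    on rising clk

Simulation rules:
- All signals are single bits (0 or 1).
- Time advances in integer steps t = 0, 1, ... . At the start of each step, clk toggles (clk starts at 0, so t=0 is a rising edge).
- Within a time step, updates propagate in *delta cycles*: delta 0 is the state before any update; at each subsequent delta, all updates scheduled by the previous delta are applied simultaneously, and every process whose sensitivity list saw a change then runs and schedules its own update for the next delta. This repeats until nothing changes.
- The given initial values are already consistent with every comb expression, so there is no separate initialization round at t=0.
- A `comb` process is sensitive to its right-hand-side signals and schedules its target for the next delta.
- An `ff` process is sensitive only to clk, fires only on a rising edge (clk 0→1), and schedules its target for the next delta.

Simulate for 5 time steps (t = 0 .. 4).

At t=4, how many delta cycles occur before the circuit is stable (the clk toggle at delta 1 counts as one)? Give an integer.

4

t0.Δ0 s0=1 clk=0 s1=1 s2=1
t0.Δ1 s0=1 clk=1 s1=1 s2=1
t0.Δ2 s0=1 clk=1 s1=1 s2=0
t0.Δ3 s0=0 clk=1 s1=1 s2=0
t0.Δ4 s0=0 clk=1 s1=0 s2=0
t1.Δ0 s0=0 clk=1 s1=0 s2=0
t1.Δ1 s0=0 clk=0 s1=0 s2=0
t2.Δ0 s0=0 clk=0 s1=0 s2=0
t2.Δ1 s0=0 clk=1 s1=0 s2=0
t2.Δ2 s0=0 clk=1 s1=0 s2=1
t2.Δ3 s0=1 clk=1 s1=1 s2=1
t3.Δ0 s0=1 clk=1 s1=1 s2=1
t3.Δ1 s0=1 clk=0 s1=1 s2=1
t4.Δ0 s0=1 clk=0 s1=1 s2=1
t4.Δ1 s0=1 clk=1 s1=1 s2=1
t4.Δ2 s0=1 clk=1 s1=1 s2=0
t4.Δ3 s0=0 clk=1 s1=1 s2=0
t4.Δ4 s0=0 clk=1 s1=0 s2=0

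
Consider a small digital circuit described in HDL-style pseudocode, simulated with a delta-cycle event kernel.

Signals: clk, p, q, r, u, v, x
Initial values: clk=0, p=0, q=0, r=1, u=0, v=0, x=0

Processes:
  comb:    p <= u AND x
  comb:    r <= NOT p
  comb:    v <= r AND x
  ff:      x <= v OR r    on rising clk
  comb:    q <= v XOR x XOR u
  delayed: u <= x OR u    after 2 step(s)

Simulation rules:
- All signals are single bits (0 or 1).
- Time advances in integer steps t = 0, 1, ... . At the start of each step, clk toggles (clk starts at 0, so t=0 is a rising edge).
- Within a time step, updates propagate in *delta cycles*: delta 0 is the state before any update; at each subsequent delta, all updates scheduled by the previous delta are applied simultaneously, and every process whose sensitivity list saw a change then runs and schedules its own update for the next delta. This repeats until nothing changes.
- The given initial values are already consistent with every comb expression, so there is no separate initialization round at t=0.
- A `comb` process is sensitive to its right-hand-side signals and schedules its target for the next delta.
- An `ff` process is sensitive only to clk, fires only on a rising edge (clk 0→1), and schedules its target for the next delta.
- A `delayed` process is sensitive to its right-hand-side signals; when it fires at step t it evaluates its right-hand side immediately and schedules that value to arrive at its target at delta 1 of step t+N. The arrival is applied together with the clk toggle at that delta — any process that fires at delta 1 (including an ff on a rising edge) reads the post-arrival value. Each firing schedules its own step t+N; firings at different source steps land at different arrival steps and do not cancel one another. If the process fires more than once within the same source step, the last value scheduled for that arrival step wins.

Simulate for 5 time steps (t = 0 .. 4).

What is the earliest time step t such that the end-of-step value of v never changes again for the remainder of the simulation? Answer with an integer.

t=0 Δ0: clk=0 p=0 v=0 r=1 u=0 q=0 x=0
  Δ1: clk:0→1
  Δ2: x:0→1
  Δ3: v:0→1, q:0→1
  Δ4: q:1→0
  (4Δ to stable)
t=1 Δ0: clk=1 p=0 v=1 r=1 u=0 q=0 x=1
  Δ1: clk:1→0
  (1Δ to stable)
t=2 Δ0: clk=0 p=0 v=1 r=1 u=0 q=0 x=1
  Δ1: clk:0→1, u:0→1
  Δ2: p:0→1, q:0→1
  Δ3: r:1→0
  Δ4: v:1→0
  Δ5: q:1→0
  (5Δ to stable)
t=3 Δ0: clk=1 p=1 v=0 r=0 u=1 q=0 x=1
  Δ1: clk:1→0
  (1Δ to stable)
t=4 Δ0: clk=0 p=1 v=0 r=0 u=1 q=0 x=1
  Δ1: clk:0→1
  Δ2: x:1→0
  Δ3: p:1→0, q:0→1
  Δ4: r:0→1
  (4Δ to stable)

2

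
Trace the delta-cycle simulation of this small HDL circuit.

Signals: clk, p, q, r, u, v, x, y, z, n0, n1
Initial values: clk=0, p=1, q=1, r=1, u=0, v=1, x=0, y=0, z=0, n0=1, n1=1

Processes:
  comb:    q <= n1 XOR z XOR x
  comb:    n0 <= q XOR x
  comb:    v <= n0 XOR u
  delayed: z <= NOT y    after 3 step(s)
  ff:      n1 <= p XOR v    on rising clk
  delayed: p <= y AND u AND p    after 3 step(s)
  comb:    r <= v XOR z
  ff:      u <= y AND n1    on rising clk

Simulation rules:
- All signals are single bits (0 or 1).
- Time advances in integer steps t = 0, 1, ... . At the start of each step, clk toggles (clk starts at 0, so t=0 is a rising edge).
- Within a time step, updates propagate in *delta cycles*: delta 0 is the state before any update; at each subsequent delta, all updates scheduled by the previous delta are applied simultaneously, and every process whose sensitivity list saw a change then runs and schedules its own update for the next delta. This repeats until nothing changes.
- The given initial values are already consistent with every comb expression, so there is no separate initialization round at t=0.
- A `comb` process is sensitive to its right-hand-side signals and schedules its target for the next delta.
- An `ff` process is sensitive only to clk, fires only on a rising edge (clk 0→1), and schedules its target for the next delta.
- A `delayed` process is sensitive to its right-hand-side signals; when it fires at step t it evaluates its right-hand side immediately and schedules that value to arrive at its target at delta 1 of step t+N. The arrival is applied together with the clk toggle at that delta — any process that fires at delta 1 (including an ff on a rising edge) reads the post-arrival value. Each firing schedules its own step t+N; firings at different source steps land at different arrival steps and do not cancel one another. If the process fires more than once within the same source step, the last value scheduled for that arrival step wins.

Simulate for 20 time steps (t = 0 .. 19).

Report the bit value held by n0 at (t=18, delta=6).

1

t0.Δ0 q=1 z=0 clk=0 n0=1 x=0 r=1 n1=1 y=0 v=1 p=1 u=0
t0.Δ1 q=1 z=0 clk=1 n0=1 x=0 r=1 n1=1 y=0 v=1 p=1 u=0
t0.Δ2 q=1 z=0 clk=1 n0=1 x=0 r=1 n1=0 y=0 v=1 p=1 u=0
t0.Δ3 q=0 z=0 clk=1 n0=1 x=0 r=1 n1=0 y=0 v=1 p=1 u=0
t0.Δ4 q=0 z=0 clk=1 n0=0 x=0 r=1 n1=0 y=0 v=1 p=1 u=0
t0.Δ5 q=0 z=0 clk=1 n0=0 x=0 r=1 n1=0 y=0 v=0 p=1 u=0
t0.Δ6 q=0 z=0 clk=1 n0=0 x=0 r=0 n1=0 y=0 v=0 p=1 u=0
t1.Δ0 q=0 z=0 clk=1 n0=0 x=0 r=0 n1=0 y=0 v=0 p=1 u=0
t1.Δ1 q=0 z=0 clk=0 n0=0 x=0 r=0 n1=0 y=0 v=0 p=1 u=0
t2.Δ0 q=0 z=0 clk=0 n0=0 x=0 r=0 n1=0 y=0 v=0 p=1 u=0
t2.Δ1 q=0 z=0 clk=1 n0=0 x=0 r=0 n1=0 y=0 v=0 p=1 u=0
t2.Δ2 q=0 z=0 clk=1 n0=0 x=0 r=0 n1=1 y=0 v=0 p=1 u=0
t2.Δ3 q=1 z=0 clk=1 n0=0 x=0 r=0 n1=1 y=0 v=0 p=1 u=0
t2.Δ4 q=1 z=0 clk=1 n0=1 x=0 r=0 n1=1 y=0 v=0 p=1 u=0
t2.Δ5 q=1 z=0 clk=1 n0=1 x=0 r=0 n1=1 y=0 v=1 p=1 u=0
t2.Δ6 q=1 z=0 clk=1 n0=1 x=0 r=1 n1=1 y=0 v=1 p=1 u=0
t3.Δ0 q=1 z=0 clk=1 n0=1 x=0 r=1 n1=1 y=0 v=1 p=1 u=0
t3.Δ1 q=1 z=0 clk=0 n0=1 x=0 r=1 n1=1 y=0 v=1 p=1 u=0
t4.Δ0 q=1 z=0 clk=0 n0=1 x=0 r=1 n1=1 y=0 v=1 p=1 u=0
t4.Δ1 q=1 z=0 clk=1 n0=1 x=0 r=1 n1=1 y=0 v=1 p=1 u=0
t4.Δ2 q=1 z=0 clk=1 n0=1 x=0 r=1 n1=0 y=0 v=1 p=1 u=0
t4.Δ3 q=0 z=0 clk=1 n0=1 x=0 r=1 n1=0 y=0 v=1 p=1 u=0
t4.Δ4 q=0 z=0 clk=1 n0=0 x=0 r=1 n1=0 y=0 v=1 p=1 u=0
t4.Δ5 q=0 z=0 clk=1 n0=0 x=0 r=1 n1=0 y=0 v=0 p=1 u=0
t4.Δ6 q=0 z=0 clk=1 n0=0 x=0 r=0 n1=0 y=0 v=0 p=1 u=0
t5.Δ0 q=0 z=0 clk=1 n0=0 x=0 r=0 n1=0 y=0 v=0 p=1 u=0
t5.Δ1 q=0 z=0 clk=0 n0=0 x=0 r=0 n1=0 y=0 v=0 p=1 u=0
t6.Δ0 q=0 z=0 clk=0 n0=0 x=0 r=0 n1=0 y=0 v=0 p=1 u=0
t6.Δ1 q=0 z=0 clk=1 n0=0 x=0 r=0 n1=0 y=0 v=0 p=1 u=0
t6.Δ2 q=0 z=0 clk=1 n0=0 x=0 r=0 n1=1 y=0 v=0 p=1 u=0
t6.Δ3 q=1 z=0 clk=1 n0=0 x=0 r=0 n1=1 y=0 v=0 p=1 u=0
t6.Δ4 q=1 z=0 clk=1 n0=1 x=0 r=0 n1=1 y=0 v=0 p=1 u=0
t6.Δ5 q=1 z=0 clk=1 n0=1 x=0 r=0 n1=1 y=0 v=1 p=1 u=0
t6.Δ6 q=1 z=0 clk=1 n0=1 x=0 r=1 n1=1 y=0 v=1 p=1 u=0
t7.Δ0 q=1 z=0 clk=1 n0=1 x=0 r=1 n1=1 y=0 v=1 p=1 u=0
t7.Δ1 q=1 z=0 clk=0 n0=1 x=0 r=1 n1=1 y=0 v=1 p=1 u=0
t8.Δ0 q=1 z=0 clk=0 n0=1 x=0 r=1 n1=1 y=0 v=1 p=1 u=0
t8.Δ1 q=1 z=0 clk=1 n0=1 x=0 r=1 n1=1 y=0 v=1 p=1 u=0
t8.Δ2 q=1 z=0 clk=1 n0=1 x=0 r=1 n1=0 y=0 v=1 p=1 u=0
t8.Δ3 q=0 z=0 clk=1 n0=1 x=0 r=1 n1=0 y=0 v=1 p=1 u=0
t8.Δ4 q=0 z=0 clk=1 n0=0 x=0 r=1 n1=0 y=0 v=1 p=1 u=0
t8.Δ5 q=0 z=0 clk=1 n0=0 x=0 r=1 n1=0 y=0 v=0 p=1 u=0
t8.Δ6 q=0 z=0 clk=1 n0=0 x=0 r=0 n1=0 y=0 v=0 p=1 u=0
t9.Δ0 q=0 z=0 clk=1 n0=0 x=0 r=0 n1=0 y=0 v=0 p=1 u=0
t9.Δ1 q=0 z=0 clk=0 n0=0 x=0 r=0 n1=0 y=0 v=0 p=1 u=0
t10.Δ0 q=0 z=0 clk=0 n0=0 x=0 r=0 n1=0 y=0 v=0 p=1 u=0
t10.Δ1 q=0 z=0 clk=1 n0=0 x=0 r=0 n1=0 y=0 v=0 p=1 u=0
t10.Δ2 q=0 z=0 clk=1 n0=0 x=0 r=0 n1=1 y=0 v=0 p=1 u=0
t10.Δ3 q=1 z=0 clk=1 n0=0 x=0 r=0 n1=1 y=0 v=0 p=1 u=0
t10.Δ4 q=1 z=0 clk=1 n0=1 x=0 r=0 n1=1 y=0 v=0 p=1 u=0
t10.Δ5 q=1 z=0 clk=1 n0=1 x=0 r=0 n1=1 y=0 v=1 p=1 u=0
t10.Δ6 q=1 z=0 clk=1 n0=1 x=0 r=1 n1=1 y=0 v=1 p=1 u=0
t11.Δ0 q=1 z=0 clk=1 n0=1 x=0 r=1 n1=1 y=0 v=1 p=1 u=0
t11.Δ1 q=1 z=0 clk=0 n0=1 x=0 r=1 n1=1 y=0 v=1 p=1 u=0
t12.Δ0 q=1 z=0 clk=0 n0=1 x=0 r=1 n1=1 y=0 v=1 p=1 u=0
t12.Δ1 q=1 z=0 clk=1 n0=1 x=0 r=1 n1=1 y=0 v=1 p=1 u=0
t12.Δ2 q=1 z=0 clk=1 n0=1 x=0 r=1 n1=0 y=0 v=1 p=1 u=0
t12.Δ3 q=0 z=0 clk=1 n0=1 x=0 r=1 n1=0 y=0 v=1 p=1 u=0
t12.Δ4 q=0 z=0 clk=1 n0=0 x=0 r=1 n1=0 y=0 v=1 p=1 u=0
t12.Δ5 q=0 z=0 clk=1 n0=0 x=0 r=1 n1=0 y=0 v=0 p=1 u=0
t12.Δ6 q=0 z=0 clk=1 n0=0 x=0 r=0 n1=0 y=0 v=0 p=1 u=0
t13.Δ0 q=0 z=0 clk=1 n0=0 x=0 r=0 n1=0 y=0 v=0 p=1 u=0
t13.Δ1 q=0 z=0 clk=0 n0=0 x=0 r=0 n1=0 y=0 v=0 p=1 u=0
t14.Δ0 q=0 z=0 clk=0 n0=0 x=0 r=0 n1=0 y=0 v=0 p=1 u=0
t14.Δ1 q=0 z=0 clk=1 n0=0 x=0 r=0 n1=0 y=0 v=0 p=1 u=0
t14.Δ2 q=0 z=0 clk=1 n0=0 x=0 r=0 n1=1 y=0 v=0 p=1 u=0
t14.Δ3 q=1 z=0 clk=1 n0=0 x=0 r=0 n1=1 y=0 v=0 p=1 u=0
t14.Δ4 q=1 z=0 clk=1 n0=1 x=0 r=0 n1=1 y=0 v=0 p=1 u=0
t14.Δ5 q=1 z=0 clk=1 n0=1 x=0 r=0 n1=1 y=0 v=1 p=1 u=0
t14.Δ6 q=1 z=0 clk=1 n0=1 x=0 r=1 n1=1 y=0 v=1 p=1 u=0
t15.Δ0 q=1 z=0 clk=1 n0=1 x=0 r=1 n1=1 y=0 v=1 p=1 u=0
t15.Δ1 q=1 z=0 clk=0 n0=1 x=0 r=1 n1=1 y=0 v=1 p=1 u=0
t16.Δ0 q=1 z=0 clk=0 n0=1 x=0 r=1 n1=1 y=0 v=1 p=1 u=0
t16.Δ1 q=1 z=0 clk=1 n0=1 x=0 r=1 n1=1 y=0 v=1 p=1 u=0
t16.Δ2 q=1 z=0 clk=1 n0=1 x=0 r=1 n1=0 y=0 v=1 p=1 u=0
t16.Δ3 q=0 z=0 clk=1 n0=1 x=0 r=1 n1=0 y=0 v=1 p=1 u=0
t16.Δ4 q=0 z=0 clk=1 n0=0 x=0 r=1 n1=0 y=0 v=1 p=1 u=0
t16.Δ5 q=0 z=0 clk=1 n0=0 x=0 r=1 n1=0 y=0 v=0 p=1 u=0
t16.Δ6 q=0 z=0 clk=1 n0=0 x=0 r=0 n1=0 y=0 v=0 p=1 u=0
t17.Δ0 q=0 z=0 clk=1 n0=0 x=0 r=0 n1=0 y=0 v=0 p=1 u=0
t17.Δ1 q=0 z=0 clk=0 n0=0 x=0 r=0 n1=0 y=0 v=0 p=1 u=0
t18.Δ0 q=0 z=0 clk=0 n0=0 x=0 r=0 n1=0 y=0 v=0 p=1 u=0
t18.Δ1 q=0 z=0 clk=1 n0=0 x=0 r=0 n1=0 y=0 v=0 p=1 u=0
t18.Δ2 q=0 z=0 clk=1 n0=0 x=0 r=0 n1=1 y=0 v=0 p=1 u=0
t18.Δ3 q=1 z=0 clk=1 n0=0 x=0 r=0 n1=1 y=0 v=0 p=1 u=0
t18.Δ4 q=1 z=0 clk=1 n0=1 x=0 r=0 n1=1 y=0 v=0 p=1 u=0
t18.Δ5 q=1 z=0 clk=1 n0=1 x=0 r=0 n1=1 y=0 v=1 p=1 u=0
t18.Δ6 q=1 z=0 clk=1 n0=1 x=0 r=1 n1=1 y=0 v=1 p=1 u=0
t19.Δ0 q=1 z=0 clk=1 n0=1 x=0 r=1 n1=1 y=0 v=1 p=1 u=0
t19.Δ1 q=1 z=0 clk=0 n0=1 x=0 r=1 n1=1 y=0 v=1 p=1 u=0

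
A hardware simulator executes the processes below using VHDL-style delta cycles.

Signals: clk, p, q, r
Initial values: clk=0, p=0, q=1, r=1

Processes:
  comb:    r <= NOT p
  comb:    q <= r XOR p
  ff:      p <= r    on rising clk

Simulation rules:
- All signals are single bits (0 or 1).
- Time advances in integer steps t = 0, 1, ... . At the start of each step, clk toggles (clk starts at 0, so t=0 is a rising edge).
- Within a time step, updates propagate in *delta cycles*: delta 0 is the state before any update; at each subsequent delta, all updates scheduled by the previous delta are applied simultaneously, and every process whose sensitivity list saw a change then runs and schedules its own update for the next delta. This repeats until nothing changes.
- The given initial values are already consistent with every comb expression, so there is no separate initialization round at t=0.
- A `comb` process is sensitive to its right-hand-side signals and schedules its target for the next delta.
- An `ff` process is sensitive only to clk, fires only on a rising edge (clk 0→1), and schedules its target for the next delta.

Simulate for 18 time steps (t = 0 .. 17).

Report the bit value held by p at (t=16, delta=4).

1

t0.Δ0 q=1 p=0 clk=0 r=1
t0.Δ1 q=1 p=0 clk=1 r=1
t0.Δ2 q=1 p=1 clk=1 r=1
t0.Δ3 q=0 p=1 clk=1 r=0
t0.Δ4 q=1 p=1 clk=1 r=0
t1.Δ0 q=1 p=1 clk=1 r=0
t1.Δ1 q=1 p=1 clk=0 r=0
t2.Δ0 q=1 p=1 clk=0 r=0
t2.Δ1 q=1 p=1 clk=1 r=0
t2.Δ2 q=1 p=0 clk=1 r=0
t2.Δ3 q=0 p=0 clk=1 r=1
t2.Δ4 q=1 p=0 clk=1 r=1
t3.Δ0 q=1 p=0 clk=1 r=1
t3.Δ1 q=1 p=0 clk=0 r=1
t4.Δ0 q=1 p=0 clk=0 r=1
t4.Δ1 q=1 p=0 clk=1 r=1
t4.Δ2 q=1 p=1 clk=1 r=1
t4.Δ3 q=0 p=1 clk=1 r=0
t4.Δ4 q=1 p=1 clk=1 r=0
t5.Δ0 q=1 p=1 clk=1 r=0
t5.Δ1 q=1 p=1 clk=0 r=0
t6.Δ0 q=1 p=1 clk=0 r=0
t6.Δ1 q=1 p=1 clk=1 r=0
t6.Δ2 q=1 p=0 clk=1 r=0
t6.Δ3 q=0 p=0 clk=1 r=1
t6.Δ4 q=1 p=0 clk=1 r=1
t7.Δ0 q=1 p=0 clk=1 r=1
t7.Δ1 q=1 p=0 clk=0 r=1
t8.Δ0 q=1 p=0 clk=0 r=1
t8.Δ1 q=1 p=0 clk=1 r=1
t8.Δ2 q=1 p=1 clk=1 r=1
t8.Δ3 q=0 p=1 clk=1 r=0
t8.Δ4 q=1 p=1 clk=1 r=0
t9.Δ0 q=1 p=1 clk=1 r=0
t9.Δ1 q=1 p=1 clk=0 r=0
t10.Δ0 q=1 p=1 clk=0 r=0
t10.Δ1 q=1 p=1 clk=1 r=0
t10.Δ2 q=1 p=0 clk=1 r=0
t10.Δ3 q=0 p=0 clk=1 r=1
t10.Δ4 q=1 p=0 clk=1 r=1
t11.Δ0 q=1 p=0 clk=1 r=1
t11.Δ1 q=1 p=0 clk=0 r=1
t12.Δ0 q=1 p=0 clk=0 r=1
t12.Δ1 q=1 p=0 clk=1 r=1
t12.Δ2 q=1 p=1 clk=1 r=1
t12.Δ3 q=0 p=1 clk=1 r=0
t12.Δ4 q=1 p=1 clk=1 r=0
t13.Δ0 q=1 p=1 clk=1 r=0
t13.Δ1 q=1 p=1 clk=0 r=0
t14.Δ0 q=1 p=1 clk=0 r=0
t14.Δ1 q=1 p=1 clk=1 r=0
t14.Δ2 q=1 p=0 clk=1 r=0
t14.Δ3 q=0 p=0 clk=1 r=1
t14.Δ4 q=1 p=0 clk=1 r=1
t15.Δ0 q=1 p=0 clk=1 r=1
t15.Δ1 q=1 p=0 clk=0 r=1
t16.Δ0 q=1 p=0 clk=0 r=1
t16.Δ1 q=1 p=0 clk=1 r=1
t16.Δ2 q=1 p=1 clk=1 r=1
t16.Δ3 q=0 p=1 clk=1 r=0
t16.Δ4 q=1 p=1 clk=1 r=0
t17.Δ0 q=1 p=1 clk=1 r=0
t17.Δ1 q=1 p=1 clk=0 r=0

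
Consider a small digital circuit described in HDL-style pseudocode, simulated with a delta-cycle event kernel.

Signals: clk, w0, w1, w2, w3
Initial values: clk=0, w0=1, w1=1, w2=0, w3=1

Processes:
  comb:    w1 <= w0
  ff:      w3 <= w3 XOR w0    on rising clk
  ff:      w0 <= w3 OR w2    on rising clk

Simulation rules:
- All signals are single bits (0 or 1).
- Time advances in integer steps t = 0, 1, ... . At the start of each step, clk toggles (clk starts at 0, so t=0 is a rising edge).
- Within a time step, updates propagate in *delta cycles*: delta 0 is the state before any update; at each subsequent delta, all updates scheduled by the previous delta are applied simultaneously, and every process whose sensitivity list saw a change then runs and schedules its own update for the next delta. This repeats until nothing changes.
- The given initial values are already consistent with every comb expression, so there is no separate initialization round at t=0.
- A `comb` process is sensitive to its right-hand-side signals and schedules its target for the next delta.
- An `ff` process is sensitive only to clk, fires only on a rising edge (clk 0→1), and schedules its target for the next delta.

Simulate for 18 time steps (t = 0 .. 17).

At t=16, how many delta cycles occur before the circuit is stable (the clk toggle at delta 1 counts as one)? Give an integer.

3

[bits: clk,w2,w0,w3,w1]
t=0: Δ0=00111 Δ1=10111 Δ2=10101 | 2Δ
t=1: Δ0=10101 Δ1=00101 | 1Δ
t=2: Δ0=00101 Δ1=10101 Δ2=10011 Δ3=10010 | 3Δ
t=3: Δ0=10010 Δ1=00010 | 1Δ
t=4: Δ0=00010 Δ1=10010 Δ2=10110 Δ3=10111 | 3Δ
t=5: Δ0=10111 Δ1=00111 | 1Δ
t=6: Δ0=00111 Δ1=10111 Δ2=10101 | 2Δ
t=7: Δ0=10101 Δ1=00101 | 1Δ
t=8: Δ0=00101 Δ1=10101 Δ2=10011 Δ3=10010 | 3Δ
t=9: Δ0=10010 Δ1=00010 | 1Δ
t=10: Δ0=00010 Δ1=10010 Δ2=10110 Δ3=10111 | 3Δ
t=11: Δ0=10111 Δ1=00111 | 1Δ
t=12: Δ0=00111 Δ1=10111 Δ2=10101 | 2Δ
t=13: Δ0=10101 Δ1=00101 | 1Δ
t=14: Δ0=00101 Δ1=10101 Δ2=10011 Δ3=10010 | 3Δ
t=15: Δ0=10010 Δ1=00010 | 1Δ
t=16: Δ0=00010 Δ1=10010 Δ2=10110 Δ3=10111 | 3Δ
t=17: Δ0=10111 Δ1=00111 | 1Δ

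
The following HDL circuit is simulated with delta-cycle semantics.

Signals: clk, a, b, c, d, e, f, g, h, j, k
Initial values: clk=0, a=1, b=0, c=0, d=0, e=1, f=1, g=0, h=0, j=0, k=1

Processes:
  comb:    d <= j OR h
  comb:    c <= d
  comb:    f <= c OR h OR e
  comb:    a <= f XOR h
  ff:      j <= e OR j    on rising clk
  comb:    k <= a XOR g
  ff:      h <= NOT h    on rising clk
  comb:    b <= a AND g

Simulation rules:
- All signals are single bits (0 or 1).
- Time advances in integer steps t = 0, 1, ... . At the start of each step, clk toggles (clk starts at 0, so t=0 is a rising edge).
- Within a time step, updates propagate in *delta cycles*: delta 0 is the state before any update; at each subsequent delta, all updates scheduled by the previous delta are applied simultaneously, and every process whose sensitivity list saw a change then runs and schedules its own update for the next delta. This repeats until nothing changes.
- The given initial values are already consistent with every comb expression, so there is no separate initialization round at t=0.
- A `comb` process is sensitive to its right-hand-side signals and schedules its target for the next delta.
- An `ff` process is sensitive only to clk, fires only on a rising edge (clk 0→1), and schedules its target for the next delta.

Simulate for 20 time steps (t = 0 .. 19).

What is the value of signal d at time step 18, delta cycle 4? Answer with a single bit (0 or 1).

[bits: c,f,a,h,g,b,k,clk,e,d,j]
t=0: Δ0=01100010100 Δ1=01100011100 Δ2=01110011101 Δ3=01010011111 Δ4=11010001111 | 4Δ
t=1: Δ0=11010001111 Δ1=11010000111 | 1Δ
t=2: Δ0=11010000111 Δ1=11010001111 Δ2=11000001111 Δ3=11100001111 Δ4=11100011111 | 4Δ
t=3: Δ0=11100011111 Δ1=11100010111 | 1Δ
t=4: Δ0=11100010111 Δ1=11100011111 Δ2=11110011111 Δ3=11010011111 Δ4=11010001111 | 4Δ
t=5: Δ0=11010001111 Δ1=11010000111 | 1Δ
t=6: Δ0=11010000111 Δ1=11010001111 Δ2=11000001111 Δ3=11100001111 Δ4=11100011111 | 4Δ
t=7: Δ0=11100011111 Δ1=11100010111 | 1Δ
t=8: Δ0=11100010111 Δ1=11100011111 Δ2=11110011111 Δ3=11010011111 Δ4=11010001111 | 4Δ
t=9: Δ0=11010001111 Δ1=11010000111 | 1Δ
t=10: Δ0=11010000111 Δ1=11010001111 Δ2=11000001111 Δ3=11100001111 Δ4=11100011111 | 4Δ
t=11: Δ0=11100011111 Δ1=11100010111 | 1Δ
t=12: Δ0=11100010111 Δ1=11100011111 Δ2=11110011111 Δ3=11010011111 Δ4=11010001111 | 4Δ
t=13: Δ0=11010001111 Δ1=11010000111 | 1Δ
t=14: Δ0=11010000111 Δ1=11010001111 Δ2=11000001111 Δ3=11100001111 Δ4=11100011111 | 4Δ
t=15: Δ0=11100011111 Δ1=11100010111 | 1Δ
t=16: Δ0=11100010111 Δ1=11100011111 Δ2=11110011111 Δ3=11010011111 Δ4=11010001111 | 4Δ
t=17: Δ0=11010001111 Δ1=11010000111 | 1Δ
t=18: Δ0=11010000111 Δ1=11010001111 Δ2=11000001111 Δ3=11100001111 Δ4=11100011111 | 4Δ
t=19: Δ0=11100011111 Δ1=11100010111 | 1Δ

1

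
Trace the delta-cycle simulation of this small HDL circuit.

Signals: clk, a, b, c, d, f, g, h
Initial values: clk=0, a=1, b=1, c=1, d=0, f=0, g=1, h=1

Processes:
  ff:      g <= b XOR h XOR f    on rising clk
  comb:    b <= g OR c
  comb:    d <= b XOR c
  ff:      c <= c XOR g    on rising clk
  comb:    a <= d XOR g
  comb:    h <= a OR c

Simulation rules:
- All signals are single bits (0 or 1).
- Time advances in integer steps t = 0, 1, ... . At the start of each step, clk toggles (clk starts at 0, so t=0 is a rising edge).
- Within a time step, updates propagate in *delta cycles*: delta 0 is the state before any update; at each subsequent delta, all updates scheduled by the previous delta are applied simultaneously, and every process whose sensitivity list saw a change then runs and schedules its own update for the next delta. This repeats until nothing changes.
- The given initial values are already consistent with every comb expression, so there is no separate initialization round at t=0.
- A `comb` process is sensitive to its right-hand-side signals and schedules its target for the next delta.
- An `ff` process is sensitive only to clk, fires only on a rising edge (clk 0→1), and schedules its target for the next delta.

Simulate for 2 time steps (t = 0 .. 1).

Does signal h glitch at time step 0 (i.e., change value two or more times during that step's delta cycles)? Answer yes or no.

yes

t0.Δ0 clk=0 g=1 c=1 d=0 h=1 a=1 f=0 b=1
t0.Δ1 clk=1 g=1 c=1 d=0 h=1 a=1 f=0 b=1
t0.Δ2 clk=1 g=0 c=0 d=0 h=1 a=1 f=0 b=1
t0.Δ3 clk=1 g=0 c=0 d=1 h=1 a=0 f=0 b=0
t0.Δ4 clk=1 g=0 c=0 d=0 h=0 a=1 f=0 b=0
t0.Δ5 clk=1 g=0 c=0 d=0 h=1 a=0 f=0 b=0
t0.Δ6 clk=1 g=0 c=0 d=0 h=0 a=0 f=0 b=0
t1.Δ0 clk=1 g=0 c=0 d=0 h=0 a=0 f=0 b=0
t1.Δ1 clk=0 g=0 c=0 d=0 h=0 a=0 f=0 b=0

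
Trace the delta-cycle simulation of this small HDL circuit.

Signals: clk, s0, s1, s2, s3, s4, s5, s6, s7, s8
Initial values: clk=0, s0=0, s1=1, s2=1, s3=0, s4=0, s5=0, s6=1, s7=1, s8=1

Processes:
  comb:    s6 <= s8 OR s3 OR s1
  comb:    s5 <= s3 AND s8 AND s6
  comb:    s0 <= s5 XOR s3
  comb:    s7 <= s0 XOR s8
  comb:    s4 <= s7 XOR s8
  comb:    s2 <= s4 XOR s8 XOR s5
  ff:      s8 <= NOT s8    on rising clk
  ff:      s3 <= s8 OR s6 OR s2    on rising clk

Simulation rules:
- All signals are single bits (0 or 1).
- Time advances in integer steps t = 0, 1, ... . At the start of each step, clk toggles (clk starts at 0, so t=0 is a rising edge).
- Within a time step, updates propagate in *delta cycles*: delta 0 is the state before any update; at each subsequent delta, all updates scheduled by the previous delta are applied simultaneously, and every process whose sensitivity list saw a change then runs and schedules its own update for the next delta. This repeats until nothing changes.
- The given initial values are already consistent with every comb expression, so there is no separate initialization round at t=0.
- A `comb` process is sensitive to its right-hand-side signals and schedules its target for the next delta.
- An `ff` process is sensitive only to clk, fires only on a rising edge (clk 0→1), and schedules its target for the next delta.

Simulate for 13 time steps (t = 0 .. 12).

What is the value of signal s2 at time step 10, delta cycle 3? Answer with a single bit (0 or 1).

[bits: s5,s1,s7,clk,s0,s4,s3,s6,s8,s2]
t=0: Δ0=0110000111 Δ1=0111000111 Δ2=0111001101 Δ3=0101111100 Δ4=0111101101 Δ5=0111111100 Δ6=0111111101 | 6Δ
t=1: Δ0=0111111101 Δ1=0110111101 | 1Δ
t=2: Δ0=0110111101 Δ1=0111111101 Δ2=0111111111 Δ3=1101101110 Δ4=1101011110 Δ5=1111011111 Δ6=1111001111 Δ7=1111001110 | 7Δ
t=3: Δ0=1111001110 Δ1=1110001110 | 1Δ
t=4: Δ0=1110001110 Δ1=1111001110 Δ2=1111001100 Δ3=0101011101 Δ4=0101101101 Δ5=0111101100 Δ6=0111111100 Δ7=0111111101 | 7Δ
t=5: Δ0=0111111101 Δ1=0110111101 | 1Δ
t=6: Δ0=0110111101 Δ1=0111111101 Δ2=0111111111 Δ3=1101101110 Δ4=1101011110 Δ5=1111011111 Δ6=1111001111 Δ7=1111001110 | 7Δ
t=7: Δ0=1111001110 Δ1=1110001110 | 1Δ
t=8: Δ0=1110001110 Δ1=1111001110 Δ2=1111001100 Δ3=0101011101 Δ4=0101101101 Δ5=0111101100 Δ6=0111111100 Δ7=0111111101 | 7Δ
t=9: Δ0=0111111101 Δ1=0110111101 | 1Δ
t=10: Δ0=0110111101 Δ1=0111111101 Δ2=0111111111 Δ3=1101101110 Δ4=1101011110 Δ5=1111011111 Δ6=1111001111 Δ7=1111001110 | 7Δ
t=11: Δ0=1111001110 Δ1=1110001110 | 1Δ
t=12: Δ0=1110001110 Δ1=1111001110 Δ2=1111001100 Δ3=0101011101 Δ4=0101101101 Δ5=0111101100 Δ6=0111111100 Δ7=0111111101 | 7Δ

0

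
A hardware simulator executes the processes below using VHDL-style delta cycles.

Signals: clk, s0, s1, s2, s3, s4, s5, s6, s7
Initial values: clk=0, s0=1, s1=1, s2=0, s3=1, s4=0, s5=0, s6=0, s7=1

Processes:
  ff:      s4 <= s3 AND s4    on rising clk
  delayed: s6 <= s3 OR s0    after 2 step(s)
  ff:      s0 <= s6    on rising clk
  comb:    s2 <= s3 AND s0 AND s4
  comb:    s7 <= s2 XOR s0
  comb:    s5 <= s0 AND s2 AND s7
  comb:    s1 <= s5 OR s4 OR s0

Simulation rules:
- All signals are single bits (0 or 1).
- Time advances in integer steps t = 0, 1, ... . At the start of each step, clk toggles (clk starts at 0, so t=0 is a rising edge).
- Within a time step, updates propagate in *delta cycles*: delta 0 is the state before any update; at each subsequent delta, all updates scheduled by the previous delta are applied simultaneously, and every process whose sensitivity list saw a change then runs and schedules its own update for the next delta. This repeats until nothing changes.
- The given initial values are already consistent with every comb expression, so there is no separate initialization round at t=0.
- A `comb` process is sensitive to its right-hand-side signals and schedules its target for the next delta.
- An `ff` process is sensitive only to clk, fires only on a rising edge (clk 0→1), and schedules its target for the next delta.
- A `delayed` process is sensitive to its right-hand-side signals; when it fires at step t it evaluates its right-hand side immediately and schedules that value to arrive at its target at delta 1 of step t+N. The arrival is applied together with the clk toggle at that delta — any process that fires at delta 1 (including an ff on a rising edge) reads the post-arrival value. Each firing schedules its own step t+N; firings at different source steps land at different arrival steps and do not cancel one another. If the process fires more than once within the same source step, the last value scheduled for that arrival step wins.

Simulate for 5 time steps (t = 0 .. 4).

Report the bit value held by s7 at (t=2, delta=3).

1

[bits: s1,s3,s0,s2,s7,s4,s6,s5,clk]
t=0: Δ0=111010000 Δ1=111010001 Δ2=110010001 Δ3=010000001 | 3Δ
t=1: Δ0=010000001 Δ1=010000000 | 1Δ
t=2: Δ0=010000000 Δ1=010000101 Δ2=011000101 Δ3=111010101 | 3Δ
t=3: Δ0=111010101 Δ1=111010100 | 1Δ
t=4: Δ0=111010100 Δ1=111010101 | 1Δ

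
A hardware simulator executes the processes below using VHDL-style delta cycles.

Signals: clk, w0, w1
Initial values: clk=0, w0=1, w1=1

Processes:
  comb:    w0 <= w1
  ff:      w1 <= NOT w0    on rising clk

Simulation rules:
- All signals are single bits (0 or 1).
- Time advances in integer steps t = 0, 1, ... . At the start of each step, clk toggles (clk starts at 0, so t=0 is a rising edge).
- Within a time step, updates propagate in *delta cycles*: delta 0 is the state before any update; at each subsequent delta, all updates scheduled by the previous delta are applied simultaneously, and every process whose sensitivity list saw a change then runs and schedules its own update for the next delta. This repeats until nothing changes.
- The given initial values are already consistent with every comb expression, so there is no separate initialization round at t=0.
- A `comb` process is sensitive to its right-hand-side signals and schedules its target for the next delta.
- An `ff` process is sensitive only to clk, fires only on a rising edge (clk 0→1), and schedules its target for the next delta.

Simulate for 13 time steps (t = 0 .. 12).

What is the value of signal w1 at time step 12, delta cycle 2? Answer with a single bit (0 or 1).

0

t=0 Δ0: clk=0 w1=1 w0=1
  Δ1: clk:0→1
  Δ2: w1:1→0
  Δ3: w0:1→0
  (3Δ to stable)
t=1 Δ0: clk=1 w1=0 w0=0
  Δ1: clk:1→0
  (1Δ to stable)
t=2 Δ0: clk=0 w1=0 w0=0
  Δ1: clk:0→1
  Δ2: w1:0→1
  Δ3: w0:0→1
  (3Δ to stable)
t=3 Δ0: clk=1 w1=1 w0=1
  Δ1: clk:1→0
  (1Δ to stable)
t=4 Δ0: clk=0 w1=1 w0=1
  Δ1: clk:0→1
  Δ2: w1:1→0
  Δ3: w0:1→0
  (3Δ to stable)
t=5 Δ0: clk=1 w1=0 w0=0
  Δ1: clk:1→0
  (1Δ to stable)
t=6 Δ0: clk=0 w1=0 w0=0
  Δ1: clk:0→1
  Δ2: w1:0→1
  Δ3: w0:0→1
  (3Δ to stable)
t=7 Δ0: clk=1 w1=1 w0=1
  Δ1: clk:1→0
  (1Δ to stable)
t=8 Δ0: clk=0 w1=1 w0=1
  Δ1: clk:0→1
  Δ2: w1:1→0
  Δ3: w0:1→0
  (3Δ to stable)
t=9 Δ0: clk=1 w1=0 w0=0
  Δ1: clk:1→0
  (1Δ to stable)
t=10 Δ0: clk=0 w1=0 w0=0
  Δ1: clk:0→1
  Δ2: w1:0→1
  Δ3: w0:0→1
  (3Δ to stable)
t=11 Δ0: clk=1 w1=1 w0=1
  Δ1: clk:1→0
  (1Δ to stable)
t=12 Δ0: clk=0 w1=1 w0=1
  Δ1: clk:0→1
  Δ2: w1:1→0
  Δ3: w0:1→0
  (3Δ to stable)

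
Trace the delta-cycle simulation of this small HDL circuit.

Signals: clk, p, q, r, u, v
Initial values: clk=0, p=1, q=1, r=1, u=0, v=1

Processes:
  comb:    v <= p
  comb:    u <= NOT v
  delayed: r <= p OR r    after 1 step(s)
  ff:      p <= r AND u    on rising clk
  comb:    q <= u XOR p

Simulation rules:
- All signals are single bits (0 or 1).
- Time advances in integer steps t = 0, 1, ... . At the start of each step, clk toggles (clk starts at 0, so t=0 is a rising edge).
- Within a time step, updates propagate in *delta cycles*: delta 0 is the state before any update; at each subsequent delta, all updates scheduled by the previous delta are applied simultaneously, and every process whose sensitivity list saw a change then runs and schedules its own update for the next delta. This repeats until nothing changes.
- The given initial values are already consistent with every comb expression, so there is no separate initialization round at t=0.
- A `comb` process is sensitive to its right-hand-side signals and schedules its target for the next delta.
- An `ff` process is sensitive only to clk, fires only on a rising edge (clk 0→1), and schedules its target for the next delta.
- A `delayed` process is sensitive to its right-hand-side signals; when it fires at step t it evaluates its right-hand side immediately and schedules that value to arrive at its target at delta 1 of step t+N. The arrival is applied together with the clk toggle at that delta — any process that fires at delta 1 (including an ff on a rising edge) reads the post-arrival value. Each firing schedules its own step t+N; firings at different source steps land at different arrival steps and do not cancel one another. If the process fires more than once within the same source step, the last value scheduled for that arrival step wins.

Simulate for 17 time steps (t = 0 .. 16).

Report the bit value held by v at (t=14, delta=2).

0

[bits: u,v,p,q,clk,r]
t=0: Δ0=011101 Δ1=011111 Δ2=010111 Δ3=000011 Δ4=100011 Δ5=100111 | 5Δ
t=1: Δ0=100111 Δ1=100101 | 1Δ
t=2: Δ0=100101 Δ1=100111 Δ2=101111 Δ3=111011 Δ4=011011 Δ5=011111 | 5Δ
t=3: Δ0=011111 Δ1=011101 | 1Δ
t=4: Δ0=011101 Δ1=011111 Δ2=010111 Δ3=000011 Δ4=100011 Δ5=100111 | 5Δ
t=5: Δ0=100111 Δ1=100101 | 1Δ
t=6: Δ0=100101 Δ1=100111 Δ2=101111 Δ3=111011 Δ4=011011 Δ5=011111 | 5Δ
t=7: Δ0=011111 Δ1=011101 | 1Δ
t=8: Δ0=011101 Δ1=011111 Δ2=010111 Δ3=000011 Δ4=100011 Δ5=100111 | 5Δ
t=9: Δ0=100111 Δ1=100101 | 1Δ
t=10: Δ0=100101 Δ1=100111 Δ2=101111 Δ3=111011 Δ4=011011 Δ5=011111 | 5Δ
t=11: Δ0=011111 Δ1=011101 | 1Δ
t=12: Δ0=011101 Δ1=011111 Δ2=010111 Δ3=000011 Δ4=100011 Δ5=100111 | 5Δ
t=13: Δ0=100111 Δ1=100101 | 1Δ
t=14: Δ0=100101 Δ1=100111 Δ2=101111 Δ3=111011 Δ4=011011 Δ5=011111 | 5Δ
t=15: Δ0=011111 Δ1=011101 | 1Δ
t=16: Δ0=011101 Δ1=011111 Δ2=010111 Δ3=000011 Δ4=100011 Δ5=100111 | 5Δ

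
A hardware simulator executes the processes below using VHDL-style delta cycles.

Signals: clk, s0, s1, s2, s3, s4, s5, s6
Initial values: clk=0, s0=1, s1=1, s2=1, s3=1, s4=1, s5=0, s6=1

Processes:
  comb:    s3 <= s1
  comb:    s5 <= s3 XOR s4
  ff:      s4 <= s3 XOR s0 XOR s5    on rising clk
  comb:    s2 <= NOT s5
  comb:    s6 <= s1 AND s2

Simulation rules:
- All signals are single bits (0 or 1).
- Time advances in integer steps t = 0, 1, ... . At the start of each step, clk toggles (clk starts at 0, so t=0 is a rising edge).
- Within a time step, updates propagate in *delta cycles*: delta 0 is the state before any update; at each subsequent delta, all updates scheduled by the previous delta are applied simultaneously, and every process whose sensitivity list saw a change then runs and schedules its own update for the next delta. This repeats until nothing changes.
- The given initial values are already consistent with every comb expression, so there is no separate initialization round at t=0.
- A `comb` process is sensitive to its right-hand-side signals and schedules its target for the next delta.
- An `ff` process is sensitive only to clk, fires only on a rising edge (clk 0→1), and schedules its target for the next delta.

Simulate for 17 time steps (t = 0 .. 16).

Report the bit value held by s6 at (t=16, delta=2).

t=0 Δ0: s3=1 s5=0 s6=1 s2=1 s4=1 clk=0 s0=1 s1=1
  Δ1: clk:0→1
  Δ2: s4:1→0
  Δ3: s5:0→1
  Δ4: s2:1→0
  Δ5: s6:1→0
  (5Δ to stable)
t=1 Δ0: s3=1 s5=1 s6=0 s2=0 s4=0 clk=1 s0=1 s1=1
  Δ1: clk:1→0
  (1Δ to stable)
t=2 Δ0: s3=1 s5=1 s6=0 s2=0 s4=0 clk=0 s0=1 s1=1
  Δ1: clk:0→1
  Δ2: s4:0→1
  Δ3: s5:1→0
  Δ4: s2:0→1
  Δ5: s6:0→1
  (5Δ to stable)
t=3 Δ0: s3=1 s5=0 s6=1 s2=1 s4=1 clk=1 s0=1 s1=1
  Δ1: clk:1→0
  (1Δ to stable)
t=4 Δ0: s3=1 s5=0 s6=1 s2=1 s4=1 clk=0 s0=1 s1=1
  Δ1: clk:0→1
  Δ2: s4:1→0
  Δ3: s5:0→1
  Δ4: s2:1→0
  Δ5: s6:1→0
  (5Δ to stable)
t=5 Δ0: s3=1 s5=1 s6=0 s2=0 s4=0 clk=1 s0=1 s1=1
  Δ1: clk:1→0
  (1Δ to stable)
t=6 Δ0: s3=1 s5=1 s6=0 s2=0 s4=0 clk=0 s0=1 s1=1
  Δ1: clk:0→1
  Δ2: s4:0→1
  Δ3: s5:1→0
  Δ4: s2:0→1
  Δ5: s6:0→1
  (5Δ to stable)
t=7 Δ0: s3=1 s5=0 s6=1 s2=1 s4=1 clk=1 s0=1 s1=1
  Δ1: clk:1→0
  (1Δ to stable)
t=8 Δ0: s3=1 s5=0 s6=1 s2=1 s4=1 clk=0 s0=1 s1=1
  Δ1: clk:0→1
  Δ2: s4:1→0
  Δ3: s5:0→1
  Δ4: s2:1→0
  Δ5: s6:1→0
  (5Δ to stable)
t=9 Δ0: s3=1 s5=1 s6=0 s2=0 s4=0 clk=1 s0=1 s1=1
  Δ1: clk:1→0
  (1Δ to stable)
t=10 Δ0: s3=1 s5=1 s6=0 s2=0 s4=0 clk=0 s0=1 s1=1
  Δ1: clk:0→1
  Δ2: s4:0→1
  Δ3: s5:1→0
  Δ4: s2:0→1
  Δ5: s6:0→1
  (5Δ to stable)
t=11 Δ0: s3=1 s5=0 s6=1 s2=1 s4=1 clk=1 s0=1 s1=1
  Δ1: clk:1→0
  (1Δ to stable)
t=12 Δ0: s3=1 s5=0 s6=1 s2=1 s4=1 clk=0 s0=1 s1=1
  Δ1: clk:0→1
  Δ2: s4:1→0
  Δ3: s5:0→1
  Δ4: s2:1→0
  Δ5: s6:1→0
  (5Δ to stable)
t=13 Δ0: s3=1 s5=1 s6=0 s2=0 s4=0 clk=1 s0=1 s1=1
  Δ1: clk:1→0
  (1Δ to stable)
t=14 Δ0: s3=1 s5=1 s6=0 s2=0 s4=0 clk=0 s0=1 s1=1
  Δ1: clk:0→1
  Δ2: s4:0→1
  Δ3: s5:1→0
  Δ4: s2:0→1
  Δ5: s6:0→1
  (5Δ to stable)
t=15 Δ0: s3=1 s5=0 s6=1 s2=1 s4=1 clk=1 s0=1 s1=1
  Δ1: clk:1→0
  (1Δ to stable)
t=16 Δ0: s3=1 s5=0 s6=1 s2=1 s4=1 clk=0 s0=1 s1=1
  Δ1: clk:0→1
  Δ2: s4:1→0
  Δ3: s5:0→1
  Δ4: s2:1→0
  Δ5: s6:1→0
  (5Δ to stable)

1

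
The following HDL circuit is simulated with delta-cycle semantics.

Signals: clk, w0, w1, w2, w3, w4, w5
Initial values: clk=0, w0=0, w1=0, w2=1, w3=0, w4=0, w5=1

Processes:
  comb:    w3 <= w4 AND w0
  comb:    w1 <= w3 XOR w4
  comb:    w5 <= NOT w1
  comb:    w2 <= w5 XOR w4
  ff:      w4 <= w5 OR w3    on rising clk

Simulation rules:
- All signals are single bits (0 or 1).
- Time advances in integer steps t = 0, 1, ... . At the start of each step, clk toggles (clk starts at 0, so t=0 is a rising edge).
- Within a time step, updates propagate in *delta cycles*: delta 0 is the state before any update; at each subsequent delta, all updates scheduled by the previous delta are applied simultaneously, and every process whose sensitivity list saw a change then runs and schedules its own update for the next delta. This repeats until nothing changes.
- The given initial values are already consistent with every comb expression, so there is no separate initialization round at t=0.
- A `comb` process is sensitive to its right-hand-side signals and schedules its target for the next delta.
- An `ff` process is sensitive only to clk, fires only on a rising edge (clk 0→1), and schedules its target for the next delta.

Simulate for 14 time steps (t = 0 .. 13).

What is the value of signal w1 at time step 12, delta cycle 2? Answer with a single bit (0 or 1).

0

t0.Δ0 clk=0 w0=0 w1=0 w3=0 w4=0 w2=1 w5=1
t0.Δ1 clk=1 w0=0 w1=0 w3=0 w4=0 w2=1 w5=1
t0.Δ2 clk=1 w0=0 w1=0 w3=0 w4=1 w2=1 w5=1
t0.Δ3 clk=1 w0=0 w1=1 w3=0 w4=1 w2=0 w5=1
t0.Δ4 clk=1 w0=0 w1=1 w3=0 w4=1 w2=0 w5=0
t0.Δ5 clk=1 w0=0 w1=1 w3=0 w4=1 w2=1 w5=0
t1.Δ0 clk=1 w0=0 w1=1 w3=0 w4=1 w2=1 w5=0
t1.Δ1 clk=0 w0=0 w1=1 w3=0 w4=1 w2=1 w5=0
t2.Δ0 clk=0 w0=0 w1=1 w3=0 w4=1 w2=1 w5=0
t2.Δ1 clk=1 w0=0 w1=1 w3=0 w4=1 w2=1 w5=0
t2.Δ2 clk=1 w0=0 w1=1 w3=0 w4=0 w2=1 w5=0
t2.Δ3 clk=1 w0=0 w1=0 w3=0 w4=0 w2=0 w5=0
t2.Δ4 clk=1 w0=0 w1=0 w3=0 w4=0 w2=0 w5=1
t2.Δ5 clk=1 w0=0 w1=0 w3=0 w4=0 w2=1 w5=1
t3.Δ0 clk=1 w0=0 w1=0 w3=0 w4=0 w2=1 w5=1
t3.Δ1 clk=0 w0=0 w1=0 w3=0 w4=0 w2=1 w5=1
t4.Δ0 clk=0 w0=0 w1=0 w3=0 w4=0 w2=1 w5=1
t4.Δ1 clk=1 w0=0 w1=0 w3=0 w4=0 w2=1 w5=1
t4.Δ2 clk=1 w0=0 w1=0 w3=0 w4=1 w2=1 w5=1
t4.Δ3 clk=1 w0=0 w1=1 w3=0 w4=1 w2=0 w5=1
t4.Δ4 clk=1 w0=0 w1=1 w3=0 w4=1 w2=0 w5=0
t4.Δ5 clk=1 w0=0 w1=1 w3=0 w4=1 w2=1 w5=0
t5.Δ0 clk=1 w0=0 w1=1 w3=0 w4=1 w2=1 w5=0
t5.Δ1 clk=0 w0=0 w1=1 w3=0 w4=1 w2=1 w5=0
t6.Δ0 clk=0 w0=0 w1=1 w3=0 w4=1 w2=1 w5=0
t6.Δ1 clk=1 w0=0 w1=1 w3=0 w4=1 w2=1 w5=0
t6.Δ2 clk=1 w0=0 w1=1 w3=0 w4=0 w2=1 w5=0
t6.Δ3 clk=1 w0=0 w1=0 w3=0 w4=0 w2=0 w5=0
t6.Δ4 clk=1 w0=0 w1=0 w3=0 w4=0 w2=0 w5=1
t6.Δ5 clk=1 w0=0 w1=0 w3=0 w4=0 w2=1 w5=1
t7.Δ0 clk=1 w0=0 w1=0 w3=0 w4=0 w2=1 w5=1
t7.Δ1 clk=0 w0=0 w1=0 w3=0 w4=0 w2=1 w5=1
t8.Δ0 clk=0 w0=0 w1=0 w3=0 w4=0 w2=1 w5=1
t8.Δ1 clk=1 w0=0 w1=0 w3=0 w4=0 w2=1 w5=1
t8.Δ2 clk=1 w0=0 w1=0 w3=0 w4=1 w2=1 w5=1
t8.Δ3 clk=1 w0=0 w1=1 w3=0 w4=1 w2=0 w5=1
t8.Δ4 clk=1 w0=0 w1=1 w3=0 w4=1 w2=0 w5=0
t8.Δ5 clk=1 w0=0 w1=1 w3=0 w4=1 w2=1 w5=0
t9.Δ0 clk=1 w0=0 w1=1 w3=0 w4=1 w2=1 w5=0
t9.Δ1 clk=0 w0=0 w1=1 w3=0 w4=1 w2=1 w5=0
t10.Δ0 clk=0 w0=0 w1=1 w3=0 w4=1 w2=1 w5=0
t10.Δ1 clk=1 w0=0 w1=1 w3=0 w4=1 w2=1 w5=0
t10.Δ2 clk=1 w0=0 w1=1 w3=0 w4=0 w2=1 w5=0
t10.Δ3 clk=1 w0=0 w1=0 w3=0 w4=0 w2=0 w5=0
t10.Δ4 clk=1 w0=0 w1=0 w3=0 w4=0 w2=0 w5=1
t10.Δ5 clk=1 w0=0 w1=0 w3=0 w4=0 w2=1 w5=1
t11.Δ0 clk=1 w0=0 w1=0 w3=0 w4=0 w2=1 w5=1
t11.Δ1 clk=0 w0=0 w1=0 w3=0 w4=0 w2=1 w5=1
t12.Δ0 clk=0 w0=0 w1=0 w3=0 w4=0 w2=1 w5=1
t12.Δ1 clk=1 w0=0 w1=0 w3=0 w4=0 w2=1 w5=1
t12.Δ2 clk=1 w0=0 w1=0 w3=0 w4=1 w2=1 w5=1
t12.Δ3 clk=1 w0=0 w1=1 w3=0 w4=1 w2=0 w5=1
t12.Δ4 clk=1 w0=0 w1=1 w3=0 w4=1 w2=0 w5=0
t12.Δ5 clk=1 w0=0 w1=1 w3=0 w4=1 w2=1 w5=0
t13.Δ0 clk=1 w0=0 w1=1 w3=0 w4=1 w2=1 w5=0
t13.Δ1 clk=0 w0=0 w1=1 w3=0 w4=1 w2=1 w5=0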